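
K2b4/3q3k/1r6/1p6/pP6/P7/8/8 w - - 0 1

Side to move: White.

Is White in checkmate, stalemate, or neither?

stalemate

White to move; white king on a8.
In check: no.
King squares — a7: attacked by Qd7; b7: attacked by Rb6; b8: attacked by Rb6.
Legal moves for White: none.
Not in check and no legal moves → stalemate.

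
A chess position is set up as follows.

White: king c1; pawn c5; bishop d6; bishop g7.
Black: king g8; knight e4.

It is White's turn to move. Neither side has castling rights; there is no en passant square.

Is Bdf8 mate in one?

After Bdf8: black king on g8; in check: no.
Black is not in check, so this cannot be checkmate.

no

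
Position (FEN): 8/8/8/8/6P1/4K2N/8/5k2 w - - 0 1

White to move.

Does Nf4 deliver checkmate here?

After Nf4: black king on f1; in check: no.
Black is not in check, so this cannot be checkmate.

no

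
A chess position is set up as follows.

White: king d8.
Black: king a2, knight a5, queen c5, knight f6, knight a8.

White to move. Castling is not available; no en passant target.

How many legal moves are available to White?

0

White to move; king on d8.
In check: no.
Legal moves: none.
Count: 0.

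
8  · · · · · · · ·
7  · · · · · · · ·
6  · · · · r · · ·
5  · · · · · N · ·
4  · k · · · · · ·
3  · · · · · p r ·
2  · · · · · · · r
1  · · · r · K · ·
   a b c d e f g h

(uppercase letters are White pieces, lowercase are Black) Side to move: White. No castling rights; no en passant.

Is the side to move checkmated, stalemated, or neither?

White to move; white king on f1.
In check: yes, from the black rook on d1.
King squares — e1: attacked by Rd1; g1: attacked by Rd1; e2: attacked by Rh2; f2: attacked by Rh2; g2: attacked by Rh2.
Legal moves for White: none.
In check with no legal moves → checkmate.

checkmate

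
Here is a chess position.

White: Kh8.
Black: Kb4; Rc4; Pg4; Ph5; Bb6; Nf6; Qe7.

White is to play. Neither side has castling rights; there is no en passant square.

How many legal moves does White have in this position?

0

White to move; king on h8.
In check: no.
Legal moves: none.
Count: 0.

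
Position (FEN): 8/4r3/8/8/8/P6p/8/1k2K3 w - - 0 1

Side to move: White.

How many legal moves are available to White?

4

White to move; king on e1.
In check: yes, from the black rook on e7.
Legal moves: Kf2, Kd2, Kf1, Kd1.
Count: 4.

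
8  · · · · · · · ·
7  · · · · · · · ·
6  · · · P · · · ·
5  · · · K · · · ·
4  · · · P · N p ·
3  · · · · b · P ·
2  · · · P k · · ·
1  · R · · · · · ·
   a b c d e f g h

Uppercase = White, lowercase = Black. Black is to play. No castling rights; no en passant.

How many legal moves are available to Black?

Black to move; king on e2.
In check: yes, from the white knight on f4.
Legal moves: Kf3, Kf2, Kxd2, Bxf4.
Count: 4.

4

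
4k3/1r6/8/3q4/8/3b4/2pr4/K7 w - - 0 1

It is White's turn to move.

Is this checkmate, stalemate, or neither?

White to move; white king on a1.
In check: no.
King squares — b1: attacked by Pc2; a2: attacked by Qd5; b2: attacked by Rb7.
Legal moves for White: none.
Not in check and no legal moves → stalemate.

stalemate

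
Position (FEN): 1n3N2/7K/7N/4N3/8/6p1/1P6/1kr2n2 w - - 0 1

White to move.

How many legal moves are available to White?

21

White to move; king on h7.
In check: no.
Legal moves: Nfd7, Nfg6, Ne6, Kh8, Kg8, Kg7, Kg6, Ng8, Nhf7, Nf5, Nhg4, Nef7, Ned7, Neg6, Nc6, Neg4, Nc4, Nf3, Nd3, b3, b4.
Count: 21.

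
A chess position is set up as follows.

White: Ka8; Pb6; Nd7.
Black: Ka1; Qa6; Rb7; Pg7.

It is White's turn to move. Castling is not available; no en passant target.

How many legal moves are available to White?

0

White to move; king on a8.
In check: yes, from the black queen on a6.
Legal moves: none.
Count: 0.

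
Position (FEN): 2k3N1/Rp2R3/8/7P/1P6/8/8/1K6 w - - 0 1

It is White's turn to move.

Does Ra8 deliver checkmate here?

yes

After Ra8: black king on c8; in check: yes, from the white rook on a8.
King squares — b7: own pawn; c7: attacked by Re7; d7: attacked by Re7; b8: attacked by Ra8; d8: attacked by Ra8.
Black has no legal moves → checkmate.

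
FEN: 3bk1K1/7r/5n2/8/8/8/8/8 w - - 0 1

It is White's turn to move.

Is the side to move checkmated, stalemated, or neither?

White to move; white king on g8.
In check: yes, from the black knight on f6.
King squares — f7: attacked by Rh7; g7: attacked by Rh7; h7: attacked by Nf6; f8: attacked by Ke8; h8: attacked by Rh7.
Legal moves for White: none.
In check with no legal moves → checkmate.

checkmate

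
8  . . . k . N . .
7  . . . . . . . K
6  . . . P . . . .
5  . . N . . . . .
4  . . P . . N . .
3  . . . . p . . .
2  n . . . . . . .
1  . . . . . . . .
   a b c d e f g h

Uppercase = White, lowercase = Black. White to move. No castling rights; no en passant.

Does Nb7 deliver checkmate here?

After Nb7: black king on d8; in check: yes, from the white knight on b7.
Black has 2 legal replies: Ke8, Kc8.
In check but a legal move exists → not checkmate.

no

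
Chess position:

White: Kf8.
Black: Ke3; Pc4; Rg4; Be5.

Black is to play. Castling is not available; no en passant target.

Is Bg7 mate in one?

After Bg7: white king on f8; in check: yes, from the black bishop on g7.
White has 4 legal replies: Kg8, Ke8, Kf7, Ke7.
In check but a legal move exists → not checkmate.

no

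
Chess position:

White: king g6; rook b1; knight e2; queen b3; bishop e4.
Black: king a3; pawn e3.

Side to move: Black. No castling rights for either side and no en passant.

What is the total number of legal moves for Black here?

Black to move; king on a3.
In check: yes, from the white queen on b3.
Legal moves: none.
Count: 0.

0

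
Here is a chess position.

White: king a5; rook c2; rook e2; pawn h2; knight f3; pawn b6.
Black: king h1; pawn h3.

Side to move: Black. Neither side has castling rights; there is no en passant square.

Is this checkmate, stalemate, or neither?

stalemate

Black to move; black king on h1.
In check: no.
King squares — g1: attacked by Nf3; g2: attacked by Re2; h2: attacked by Re2.
Legal moves for Black: none.
Not in check and no legal moves → stalemate.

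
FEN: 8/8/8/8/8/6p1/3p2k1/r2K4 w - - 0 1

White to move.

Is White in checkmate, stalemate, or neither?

White to move; white king on d1.
In check: yes, from the black rook on a1.
King squares — c1: attacked by Ra1; e1: attacked by Ra1; c2: available; d2: available; e2: available.
Legal moves for White: Ke2, Kxd2, Kc2.
White is in check but has 3 legal moves → neither.

neither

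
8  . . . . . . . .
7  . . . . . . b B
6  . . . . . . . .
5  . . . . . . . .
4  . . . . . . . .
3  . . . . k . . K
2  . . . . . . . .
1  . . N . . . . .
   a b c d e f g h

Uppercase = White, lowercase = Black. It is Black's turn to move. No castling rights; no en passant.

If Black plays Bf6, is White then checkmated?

After Bf6: white king on h3; in check: no.
White is not in check, so this cannot be checkmate.

no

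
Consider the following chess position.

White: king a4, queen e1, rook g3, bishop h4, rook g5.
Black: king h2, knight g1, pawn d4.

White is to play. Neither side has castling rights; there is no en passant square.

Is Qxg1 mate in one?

yes

After Qxg1: black king on h2; in check: yes, from the white queen on g1.
King squares — g1: attacked by Rg3; h1: attacked by Qg1; g2: attacked by Qg1; g3: attacked by Qg1; h3: attacked by Rg3.
Black has no legal moves → checkmate.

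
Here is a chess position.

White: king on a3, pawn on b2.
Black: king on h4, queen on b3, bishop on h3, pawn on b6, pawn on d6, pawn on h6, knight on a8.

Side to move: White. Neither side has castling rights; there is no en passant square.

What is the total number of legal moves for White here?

1

White to move; king on a3.
In check: yes, from the black queen on b3.
Legal moves: Kxb3.
Count: 1.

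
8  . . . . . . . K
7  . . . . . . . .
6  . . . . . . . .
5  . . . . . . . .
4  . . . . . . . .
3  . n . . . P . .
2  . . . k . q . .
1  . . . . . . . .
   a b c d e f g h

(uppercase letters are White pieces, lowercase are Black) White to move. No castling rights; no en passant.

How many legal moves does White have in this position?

White to move; king on h8.
In check: no.
Legal moves: Kg8, Kh7, Kg7, f4.
Count: 4.

4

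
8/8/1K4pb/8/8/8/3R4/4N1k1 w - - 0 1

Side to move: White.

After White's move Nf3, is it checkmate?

no

After Nf3: black king on g1; in check: yes, from the white knight on f3.
Black has 2 legal replies: Kh1, Kf1.
In check but a legal move exists → not checkmate.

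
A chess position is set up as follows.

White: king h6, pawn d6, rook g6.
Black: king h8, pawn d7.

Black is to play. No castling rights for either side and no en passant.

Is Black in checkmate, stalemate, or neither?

Black to move; black king on h8.
In check: no.
King squares — g7: attacked by Rg6; h7: attacked by Kh6; g8: attacked by Rg6.
Legal moves for Black: none.
Not in check and no legal moves → stalemate.

stalemate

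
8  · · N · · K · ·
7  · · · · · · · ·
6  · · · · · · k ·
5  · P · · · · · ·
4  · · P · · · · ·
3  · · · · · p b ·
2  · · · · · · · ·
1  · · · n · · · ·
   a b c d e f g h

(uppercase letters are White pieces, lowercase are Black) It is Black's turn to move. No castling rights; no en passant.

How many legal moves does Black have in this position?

20

Black to move; king on g6.
In check: no.
Legal moves: Kh7, Kh6, Kf6, Kh5, Kg5, Kf5, Bb8, Bc7, Bd6+, Be5, Bh4, Bf4, Bh2, Bf2, Be1, Ne3, Nc3, Nf2, Nb2, f2.
Count: 20.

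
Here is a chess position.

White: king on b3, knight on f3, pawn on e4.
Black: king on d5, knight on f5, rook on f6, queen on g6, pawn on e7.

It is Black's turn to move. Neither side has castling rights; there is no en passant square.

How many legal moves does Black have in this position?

Black to move; king on d5.
In check: yes, from the white pawn on e4.
Legal moves: Ke6, Kd6, Kc6, Kc5, Kxe4.
Count: 5.

5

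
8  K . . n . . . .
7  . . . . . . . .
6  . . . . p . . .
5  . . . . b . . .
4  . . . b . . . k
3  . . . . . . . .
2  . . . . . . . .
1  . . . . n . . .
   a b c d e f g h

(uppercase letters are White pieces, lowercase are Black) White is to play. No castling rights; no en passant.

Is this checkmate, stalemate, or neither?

White to move; white king on a8.
In check: no.
King squares — a7: attacked by Bd4; b7: attacked by Nd8; b8: attacked by Be5.
Legal moves for White: none.
Not in check and no legal moves → stalemate.

stalemate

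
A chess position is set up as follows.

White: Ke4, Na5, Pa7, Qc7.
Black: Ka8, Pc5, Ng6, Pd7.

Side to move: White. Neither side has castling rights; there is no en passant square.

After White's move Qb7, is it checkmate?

After Qb7: black king on a8; in check: yes, from the white queen on b7.
King squares — a7: attacked by Qb7; b7: attacked by Na5; b8: attacked by Pa7.
Black has no legal moves → checkmate.

yes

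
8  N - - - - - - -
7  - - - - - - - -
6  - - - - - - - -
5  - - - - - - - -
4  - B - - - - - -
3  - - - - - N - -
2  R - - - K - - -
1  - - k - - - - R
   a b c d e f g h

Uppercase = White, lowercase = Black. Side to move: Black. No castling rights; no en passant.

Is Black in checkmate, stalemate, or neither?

Black to move; black king on c1.
In check: yes, from the white rook on h1.
King squares — b1: attacked by Rh1; d1: attacked by Rh1; b2: attacked by Ra2; c2: attacked by Ra2; d2: attacked by Ra2.
Legal moves for Black: none.
In check with no legal moves → checkmate.

checkmate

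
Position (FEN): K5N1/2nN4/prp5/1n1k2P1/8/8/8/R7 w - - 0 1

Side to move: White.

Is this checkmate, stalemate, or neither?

White to move; white king on a8.
In check: yes, from the black knight on c7.
King squares — a7: attacked by Nb5; b7: attacked by Rb6; b8: attacked by Rb6.
Legal moves for White: none.
In check with no legal moves → checkmate.

checkmate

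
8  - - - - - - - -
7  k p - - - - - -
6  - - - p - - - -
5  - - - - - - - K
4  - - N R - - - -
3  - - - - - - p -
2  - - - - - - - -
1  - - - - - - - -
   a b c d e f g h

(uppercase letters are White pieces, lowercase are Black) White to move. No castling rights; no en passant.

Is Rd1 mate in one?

After Rd1: black king on a7; in check: no.
Black is not in check, so this cannot be checkmate.

no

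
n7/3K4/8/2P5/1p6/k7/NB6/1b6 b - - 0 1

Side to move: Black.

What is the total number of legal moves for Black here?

4

Black to move; king on a3.
In check: yes, from the white bishop on b2.
Legal moves: Ka4, Kb3, Kxb2, Kxa2.
Count: 4.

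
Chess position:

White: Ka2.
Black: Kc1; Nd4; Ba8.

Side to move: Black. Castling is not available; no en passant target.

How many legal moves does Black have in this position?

Black to move; king on c1.
In check: no.
Legal moves: Bb7, Bc6, Bd5+, Be4, Bf3, Bg2, Bh1, Ne6, Nc6, Nf5, Nb5, Nf3, Nb3, Ne2, Nc2, Kd2, Kc2, Kd1.
Count: 18.

18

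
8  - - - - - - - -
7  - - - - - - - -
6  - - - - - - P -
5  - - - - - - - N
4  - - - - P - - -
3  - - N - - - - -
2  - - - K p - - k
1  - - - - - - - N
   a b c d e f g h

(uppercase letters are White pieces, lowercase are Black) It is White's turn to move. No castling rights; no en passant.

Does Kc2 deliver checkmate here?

no

After Kc2: black king on h2; in check: no.
Black is not in check, so this cannot be checkmate.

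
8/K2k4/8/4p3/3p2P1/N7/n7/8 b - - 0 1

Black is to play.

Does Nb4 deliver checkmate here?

After Nb4: white king on a7; in check: no.
White is not in check, so this cannot be checkmate.

no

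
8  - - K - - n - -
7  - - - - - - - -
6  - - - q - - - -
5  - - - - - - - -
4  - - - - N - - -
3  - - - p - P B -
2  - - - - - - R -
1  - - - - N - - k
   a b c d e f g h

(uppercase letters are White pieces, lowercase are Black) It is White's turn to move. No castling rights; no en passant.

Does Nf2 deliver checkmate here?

yes

After Nf2: black king on h1; in check: yes, from the white knight on f2.
King squares — g1: attacked by Rg2; g2: attacked by Ne1; h2: attacked by Rg2.
Black has no legal moves → checkmate.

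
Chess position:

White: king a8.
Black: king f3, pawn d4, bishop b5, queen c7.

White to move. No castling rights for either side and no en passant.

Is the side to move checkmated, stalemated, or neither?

stalemate

White to move; white king on a8.
In check: no.
King squares — a7: attacked by Qc7; b7: attacked by Qc7; b8: attacked by Qc7.
Legal moves for White: none.
Not in check and no legal moves → stalemate.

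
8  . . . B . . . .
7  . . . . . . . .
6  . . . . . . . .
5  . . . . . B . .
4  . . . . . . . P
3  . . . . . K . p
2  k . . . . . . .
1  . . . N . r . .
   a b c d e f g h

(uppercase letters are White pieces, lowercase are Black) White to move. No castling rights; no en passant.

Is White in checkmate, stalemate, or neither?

White to move; white king on f3.
In check: yes, from the black rook on f1.
Legal moves for White: Kg4, Ke4, Kg3, Ke3, Ke2, Nf2.
White is in check but has 6 legal moves → neither.

neither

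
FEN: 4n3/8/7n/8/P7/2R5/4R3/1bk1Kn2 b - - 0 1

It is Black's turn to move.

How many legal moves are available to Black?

1

Black to move; king on c1.
In check: yes, from the white rook on c3.
Legal moves: Bc2.
Count: 1.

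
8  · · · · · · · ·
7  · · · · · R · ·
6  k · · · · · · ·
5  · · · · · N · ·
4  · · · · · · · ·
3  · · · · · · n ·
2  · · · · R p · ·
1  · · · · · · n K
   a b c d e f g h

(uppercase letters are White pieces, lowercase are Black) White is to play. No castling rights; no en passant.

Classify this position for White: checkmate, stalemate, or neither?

neither

White to move; white king on h1.
In check: yes, from the black knight on g3.
Legal moves for White: Kh2, Kg2, Nxg3.
White is in check but has 3 legal moves → neither.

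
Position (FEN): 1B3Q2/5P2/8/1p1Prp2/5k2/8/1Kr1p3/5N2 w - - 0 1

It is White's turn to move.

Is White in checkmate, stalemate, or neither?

neither

White to move; white king on b2.
In check: yes, from the black rook on c2.
Legal moves for White: Kb3, Ka3, Kxc2, Kb1, Ka1.
White is in check but has 5 legal moves → neither.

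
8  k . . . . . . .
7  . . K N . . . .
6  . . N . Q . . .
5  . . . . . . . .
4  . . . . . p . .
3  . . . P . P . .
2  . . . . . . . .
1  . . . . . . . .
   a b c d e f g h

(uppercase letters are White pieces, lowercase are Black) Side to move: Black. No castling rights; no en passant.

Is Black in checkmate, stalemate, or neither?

Black to move; black king on a8.
In check: no.
King squares — a7: attacked by Nc6; b7: attacked by Kc7; b8: attacked by Nc6.
Legal moves for Black: none.
Not in check and no legal moves → stalemate.

stalemate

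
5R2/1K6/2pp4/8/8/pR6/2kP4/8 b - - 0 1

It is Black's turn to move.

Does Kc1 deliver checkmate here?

After Kc1: white king on b7; in check: no.
White is not in check, so this cannot be checkmate.

no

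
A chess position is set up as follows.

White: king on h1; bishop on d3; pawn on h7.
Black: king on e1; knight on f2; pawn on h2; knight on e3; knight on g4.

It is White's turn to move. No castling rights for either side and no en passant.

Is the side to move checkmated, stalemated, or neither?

White to move; white king on h1.
In check: yes, from the black knight on f2.
King squares — g1: attacked by Ph2; g2: attacked by Ne3; h2: attacked by Ng4.
Legal moves for White: none.
In check with no legal moves → checkmate.

checkmate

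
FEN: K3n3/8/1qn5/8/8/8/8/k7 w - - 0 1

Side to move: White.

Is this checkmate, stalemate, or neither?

stalemate

White to move; white king on a8.
In check: no.
King squares — a7: attacked by Qb6; b7: attacked by Qb6; b8: attacked by Qb6.
Legal moves for White: none.
Not in check and no legal moves → stalemate.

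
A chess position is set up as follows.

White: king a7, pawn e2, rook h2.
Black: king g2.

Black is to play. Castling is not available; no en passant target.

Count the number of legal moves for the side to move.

Black to move; king on g2.
In check: yes, from the white rook on h2.
Legal moves: Kg3, Kxh2, Kg1, Kf1.
Count: 4.

4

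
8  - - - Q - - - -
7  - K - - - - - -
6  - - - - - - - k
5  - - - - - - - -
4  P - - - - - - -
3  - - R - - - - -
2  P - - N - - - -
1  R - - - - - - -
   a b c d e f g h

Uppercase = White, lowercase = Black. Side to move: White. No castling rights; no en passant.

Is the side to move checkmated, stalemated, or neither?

neither

White to move; white king on b7.
In check: no.
Legal moves for White include: Qh8+, Qg8, Qf8+, Qe8, Qc8, Qb8, Qa8, Qe7, Qd7, Qc7, Qf6+, Qd6+, Qb6+, Qg5+, Qd5, Qa5, Qh4+, Qd4, ... (list truncated; more exist).
White has legal moves and is not in check → neither.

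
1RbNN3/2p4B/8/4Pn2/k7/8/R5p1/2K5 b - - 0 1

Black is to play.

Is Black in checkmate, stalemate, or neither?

Black to move; black king on a4.
In check: yes, from the white rook on a2.
King squares — a3: attacked by Ra2; b3: attacked by Rb8; b4: attacked by Rb8; a5: attacked by Ra2; b5: attacked by Rb8.
Legal moves for Black: none.
In check with no legal moves → checkmate.

checkmate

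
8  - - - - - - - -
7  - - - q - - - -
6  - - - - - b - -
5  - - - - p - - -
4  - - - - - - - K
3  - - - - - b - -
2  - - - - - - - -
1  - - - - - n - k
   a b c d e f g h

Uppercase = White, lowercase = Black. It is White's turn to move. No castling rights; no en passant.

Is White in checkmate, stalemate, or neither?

checkmate

White to move; white king on h4.
In check: yes, from the black bishop on f6.
King squares — g3: attacked by Nf1; h3: attacked by Qd7; g4: attacked by Bf3; g5: attacked by Bf6; h5: attacked by Bf3.
Legal moves for White: none.
In check with no legal moves → checkmate.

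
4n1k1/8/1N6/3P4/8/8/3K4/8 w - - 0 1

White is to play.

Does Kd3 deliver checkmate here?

After Kd3: black king on g8; in check: no.
Black is not in check, so this cannot be checkmate.

no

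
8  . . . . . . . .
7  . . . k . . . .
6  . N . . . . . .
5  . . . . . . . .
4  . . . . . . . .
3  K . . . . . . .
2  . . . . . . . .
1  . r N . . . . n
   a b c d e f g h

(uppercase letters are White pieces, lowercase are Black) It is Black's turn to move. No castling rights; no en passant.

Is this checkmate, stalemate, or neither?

Black to move; black king on d7.
In check: yes, from the white knight on b6.
King squares — c6: available; d6: available; e6: available; c7: available; e7: available; c8: attacked by Nb6; d8: available; e8: available.
Legal moves for Black: Ke8, Kd8, Ke7, Kc7, Ke6, Kd6, Kc6, Rxb6.
Black is in check but has 8 legal moves → neither.

neither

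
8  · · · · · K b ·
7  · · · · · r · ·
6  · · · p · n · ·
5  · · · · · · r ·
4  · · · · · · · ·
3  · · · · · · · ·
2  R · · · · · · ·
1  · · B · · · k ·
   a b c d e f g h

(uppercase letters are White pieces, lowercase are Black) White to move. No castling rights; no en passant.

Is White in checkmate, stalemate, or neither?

White to move; white king on f8.
In check: yes, from the black rook on f7.
King squares — e7: attacked by Rf7; f7: attacked by Bg8; g7: attacked by Rg5; e8: attacked by Nf6; g8: attacked by Rg5.
Legal moves for White: none.
In check with no legal moves → checkmate.

checkmate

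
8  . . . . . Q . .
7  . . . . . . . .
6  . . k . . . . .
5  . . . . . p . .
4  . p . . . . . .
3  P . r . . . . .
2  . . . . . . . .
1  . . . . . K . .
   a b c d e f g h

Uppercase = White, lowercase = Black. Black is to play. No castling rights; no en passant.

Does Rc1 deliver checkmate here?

no

After Rc1: white king on f1; in check: yes, from the black rook on c1.
White has 3 legal replies: Kg2, Kf2, Ke2.
In check but a legal move exists → not checkmate.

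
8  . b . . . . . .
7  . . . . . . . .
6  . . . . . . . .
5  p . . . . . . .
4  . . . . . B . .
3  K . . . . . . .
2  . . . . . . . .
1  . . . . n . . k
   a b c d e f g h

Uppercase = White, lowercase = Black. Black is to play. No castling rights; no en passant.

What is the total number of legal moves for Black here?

Black to move; king on h1.
In check: no.
Legal moves: Bc7, Ba7, Bd6+, Be5, Bxf4, Kg2, Kg1, Nf3, Nd3, Ng2, Nc2+, a4.
Count: 12.

12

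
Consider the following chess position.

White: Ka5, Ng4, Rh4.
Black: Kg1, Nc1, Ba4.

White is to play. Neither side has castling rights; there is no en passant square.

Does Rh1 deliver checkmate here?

no

After Rh1: black king on g1; in check: yes, from the white rook on h1.
Black has 2 legal replies: Kg2, Kxh1.
In check but a legal move exists → not checkmate.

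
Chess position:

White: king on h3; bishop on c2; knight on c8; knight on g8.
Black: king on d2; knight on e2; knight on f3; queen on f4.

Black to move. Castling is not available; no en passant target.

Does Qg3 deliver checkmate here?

yes

After Qg3: white king on h3; in check: yes, from the black queen on g3.
King squares — g2: attacked by Qg3; h2: attacked by Nf3; g3: attacked by Ne2; g4: attacked by Qg3; h4: attacked by Nf3.
White has no legal moves → checkmate.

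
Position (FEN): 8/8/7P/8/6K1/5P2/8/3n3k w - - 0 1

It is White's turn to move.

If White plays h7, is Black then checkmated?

After h7: black king on h1; in check: no.
Black is not in check, so this cannot be checkmate.

no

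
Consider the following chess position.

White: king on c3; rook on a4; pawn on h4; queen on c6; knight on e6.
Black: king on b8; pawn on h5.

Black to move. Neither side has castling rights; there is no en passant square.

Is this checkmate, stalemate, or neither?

stalemate

Black to move; black king on b8.
In check: no.
King squares — a7: attacked by Ra4; b7: attacked by Qc6; c7: attacked by Qc6; a8: attacked by Ra4; c8: attacked by Qc6.
Legal moves for Black: none.
Not in check and no legal moves → stalemate.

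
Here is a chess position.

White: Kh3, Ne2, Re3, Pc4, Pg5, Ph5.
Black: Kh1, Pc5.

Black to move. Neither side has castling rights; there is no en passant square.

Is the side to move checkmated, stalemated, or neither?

Black to move; black king on h1.
In check: no.
King squares — g1: attacked by Ne2; g2: attacked by Kh3; h2: attacked by Kh3.
Legal moves for Black: none.
Not in check and no legal moves → stalemate.

stalemate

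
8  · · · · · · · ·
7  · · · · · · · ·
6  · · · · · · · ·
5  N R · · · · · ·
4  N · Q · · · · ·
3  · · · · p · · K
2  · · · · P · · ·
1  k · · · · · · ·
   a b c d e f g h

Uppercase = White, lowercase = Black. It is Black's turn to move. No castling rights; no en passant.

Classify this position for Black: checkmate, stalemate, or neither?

Black to move; black king on a1.
In check: no.
King squares — b1: attacked by Rb5; a2: attacked by Qc4; b2: attacked by Na4.
Legal moves for Black: none.
Not in check and no legal moves → stalemate.

stalemate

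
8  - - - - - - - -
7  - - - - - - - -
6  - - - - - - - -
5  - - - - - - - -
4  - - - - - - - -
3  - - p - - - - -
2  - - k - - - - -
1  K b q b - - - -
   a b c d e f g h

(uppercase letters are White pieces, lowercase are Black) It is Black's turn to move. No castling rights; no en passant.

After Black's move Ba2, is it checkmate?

no

After Ba2: white king on a1; in check: yes, from the black queen on c1.
White has 1 legal reply: Kxa2.
In check but a legal move exists → not checkmate.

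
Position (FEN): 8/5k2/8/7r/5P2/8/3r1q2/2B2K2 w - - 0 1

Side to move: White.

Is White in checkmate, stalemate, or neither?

White to move; white king on f1.
In check: yes, from the black queen on f2.
King squares — e1: attacked by Qf2; g1: attacked by Qf2; e2: attacked by Rd2; f2: attacked by Rd2; g2: attacked by Qf2.
Legal moves for White: none.
In check with no legal moves → checkmate.

checkmate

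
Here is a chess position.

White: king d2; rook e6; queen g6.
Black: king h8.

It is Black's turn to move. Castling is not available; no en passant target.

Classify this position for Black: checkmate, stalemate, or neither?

stalemate

Black to move; black king on h8.
In check: no.
King squares — g7: attacked by Qg6; h7: attacked by Qg6; g8: attacked by Qg6.
Legal moves for Black: none.
Not in check and no legal moves → stalemate.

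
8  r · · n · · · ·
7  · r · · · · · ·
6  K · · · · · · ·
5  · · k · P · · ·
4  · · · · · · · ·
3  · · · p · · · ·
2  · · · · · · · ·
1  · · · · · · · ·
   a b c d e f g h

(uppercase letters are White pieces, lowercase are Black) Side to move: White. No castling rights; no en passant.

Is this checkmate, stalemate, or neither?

White to move; white king on a6.
In check: yes, from the black rook on a8.
King squares — a5: attacked by Ra8; b5: attacked by Kc5; b6: attacked by Kc5; a7: attacked by Rb7; b7: attacked by Nd8.
Legal moves for White: none.
In check with no legal moves → checkmate.

checkmate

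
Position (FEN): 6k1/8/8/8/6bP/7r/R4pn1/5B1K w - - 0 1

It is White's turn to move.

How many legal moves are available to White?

1

White to move; king on h1.
In check: yes, from the black rook on h3.
Legal moves: Kxg2.
Count: 1.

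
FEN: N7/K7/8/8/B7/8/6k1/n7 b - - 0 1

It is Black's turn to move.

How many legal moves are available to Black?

Black to move; king on g2.
In check: no.
Legal moves: Kh3, Kg3, Kf3, Kh2, Kf2, Kh1, Kg1, Kf1, Nb3, Nc2.
Count: 10.

10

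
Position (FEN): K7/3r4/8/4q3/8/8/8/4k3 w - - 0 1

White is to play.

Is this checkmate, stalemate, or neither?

White to move; white king on a8.
In check: no.
King squares — a7: attacked by Rd7; b7: attacked by Rd7; b8: attacked by Qe5.
Legal moves for White: none.
Not in check and no legal moves → stalemate.

stalemate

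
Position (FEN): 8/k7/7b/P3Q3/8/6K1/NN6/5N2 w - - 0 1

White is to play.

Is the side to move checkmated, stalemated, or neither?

neither

White to move; white king on g3.
In check: no.
Legal moves for White include: Qh8, Qe8, Qb8+, Qg7+, Qe7+, Qc7+, Qf6, Qe6, Qd6, Qh5, Qg5, Qf5, Qd5, Qc5+, Qb5, Qf4, Qe4, Qd4+, ... (list truncated; more exist).
White has legal moves and is not in check → neither.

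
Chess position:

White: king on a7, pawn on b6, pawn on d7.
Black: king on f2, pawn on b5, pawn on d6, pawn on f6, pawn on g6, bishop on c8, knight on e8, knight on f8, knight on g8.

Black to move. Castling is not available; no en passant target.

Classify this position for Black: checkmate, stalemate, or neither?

neither

Black to move; black king on f2.
In check: no.
Legal moves for Black include: Ne7, Nh6, Nh7, Nxd7, Ne6, Ng7, Nc7, Bxd7, Bb7, Ba6, Kg3, Kf3, Ke3, Kg2, Ke2, Kg1, Kf1, Ke1, ... (list truncated; more exist).
Black has legal moves and is not in check → neither.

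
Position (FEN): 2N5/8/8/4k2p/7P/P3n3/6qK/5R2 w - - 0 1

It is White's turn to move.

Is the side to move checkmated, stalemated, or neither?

checkmate

White to move; white king on h2.
In check: yes, from the black queen on g2.
King squares — g1: attacked by Qg2; h1: attacked by Qg2; g2: attacked by Ne3; g3: attacked by Qg2; h3: attacked by Qg2.
Legal moves for White: none.
In check with no legal moves → checkmate.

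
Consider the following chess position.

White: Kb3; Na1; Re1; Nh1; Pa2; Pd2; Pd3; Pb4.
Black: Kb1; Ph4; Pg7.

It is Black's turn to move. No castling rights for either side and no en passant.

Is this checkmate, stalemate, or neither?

checkmate

Black to move; black king on b1.
In check: yes, from the white rook on e1.
King squares — a1: attacked by Re1; c1: attacked by Re1; a2: attacked by Kb3; b2: attacked by Kb3; c2: attacked by Na1.
Legal moves for Black: none.
In check with no legal moves → checkmate.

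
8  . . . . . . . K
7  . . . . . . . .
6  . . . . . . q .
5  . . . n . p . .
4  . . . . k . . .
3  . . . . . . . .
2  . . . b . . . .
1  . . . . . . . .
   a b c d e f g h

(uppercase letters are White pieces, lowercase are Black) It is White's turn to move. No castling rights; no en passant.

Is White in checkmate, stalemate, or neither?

White to move; white king on h8.
In check: no.
King squares — g7: attacked by Qg6; h7: attacked by Qg6; g8: attacked by Qg6.
Legal moves for White: none.
Not in check and no legal moves → stalemate.

stalemate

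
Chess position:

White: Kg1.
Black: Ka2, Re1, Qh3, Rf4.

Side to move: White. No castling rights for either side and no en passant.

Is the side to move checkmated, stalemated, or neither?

White to move; white king on g1.
In check: yes, from the black rook on e1.
King squares — f1: attacked by Re1; h1: attacked by Re1; f2: attacked by Rf4; g2: attacked by Qh3; h2: attacked by Qh3.
Legal moves for White: none.
In check with no legal moves → checkmate.

checkmate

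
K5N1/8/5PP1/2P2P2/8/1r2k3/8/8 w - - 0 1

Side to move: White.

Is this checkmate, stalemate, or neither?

neither

White to move; white king on a8.
In check: no.
Legal moves for White: Ne7, Nh6, Ka7, g7, f7, c6.
White has 6 legal moves and is not in check → neither.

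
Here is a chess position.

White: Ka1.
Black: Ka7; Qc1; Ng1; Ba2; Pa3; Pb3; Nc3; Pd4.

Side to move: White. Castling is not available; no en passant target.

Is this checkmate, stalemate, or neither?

checkmate

White to move; white king on a1.
In check: yes, from the black queen on c1.
King squares — b1: attacked by Qc1; a2: attacked by Pb3; b2: attacked by Qc1.
Legal moves for White: none.
In check with no legal moves → checkmate.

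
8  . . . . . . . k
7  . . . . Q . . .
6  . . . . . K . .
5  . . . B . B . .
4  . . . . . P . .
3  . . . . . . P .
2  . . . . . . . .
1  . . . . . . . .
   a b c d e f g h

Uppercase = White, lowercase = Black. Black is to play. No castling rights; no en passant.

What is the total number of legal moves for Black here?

Black to move; king on h8.
In check: no.
Legal moves: none.
Count: 0.

0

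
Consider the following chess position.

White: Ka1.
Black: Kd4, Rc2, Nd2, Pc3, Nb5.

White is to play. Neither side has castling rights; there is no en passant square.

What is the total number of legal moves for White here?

White to move; king on a1.
In check: no.
Legal moves: none.
Count: 0.

0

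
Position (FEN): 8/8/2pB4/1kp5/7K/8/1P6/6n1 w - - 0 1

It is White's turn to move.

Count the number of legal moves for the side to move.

White to move; king on h4.
In check: no.
Legal moves: Bf8, Bb8, Be7, Bc7, Be5, Bxc5, Bf4, Bg3, Bh2, Kh5, Kg5, Kg4, Kg3, b3, b4.
Count: 15.

15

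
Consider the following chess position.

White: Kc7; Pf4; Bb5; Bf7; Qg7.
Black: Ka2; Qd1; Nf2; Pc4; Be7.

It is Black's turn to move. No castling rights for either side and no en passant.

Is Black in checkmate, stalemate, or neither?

neither

Black to move; black king on a2.
In check: no.
Legal moves for Black include: Bf8, Bd8+, Bf6, Bd6+, Bg5, Bc5, Bh4, Bb4, Ba3, Ng4, Ne4, Nh3, Nd3, Nh1, Kb3, Ka3, Kb1, Qd8+, ... (list truncated; more exist).
Black has legal moves and is not in check → neither.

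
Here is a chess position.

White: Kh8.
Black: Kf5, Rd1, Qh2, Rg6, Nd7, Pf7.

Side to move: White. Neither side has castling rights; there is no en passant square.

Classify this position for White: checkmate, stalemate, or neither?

White to move; white king on h8.
In check: yes, from the black queen on h2.
King squares — g7: attacked by Rg6; h7: attacked by Qh2; g8: attacked by Rg6.
Legal moves for White: none.
In check with no legal moves → checkmate.

checkmate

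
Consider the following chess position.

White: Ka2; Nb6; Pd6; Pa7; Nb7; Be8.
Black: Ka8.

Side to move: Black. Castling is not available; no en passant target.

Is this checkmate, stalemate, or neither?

Black to move; black king on a8.
In check: yes, from the white knight on b6.
King squares — a7: available; b7: available; b8: attacked by Pa7.
Legal moves for Black: Kxb7, Kxa7.
Black is in check but has 2 legal moves → neither.

neither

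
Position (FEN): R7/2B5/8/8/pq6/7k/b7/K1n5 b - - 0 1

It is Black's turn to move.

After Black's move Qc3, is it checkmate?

yes

After Qc3: white king on a1; in check: yes, from the black queen on c3.
King squares — b1: attacked by Ba2; a2: attacked by Nc1; b2: attacked by Qc3.
White has no legal moves → checkmate.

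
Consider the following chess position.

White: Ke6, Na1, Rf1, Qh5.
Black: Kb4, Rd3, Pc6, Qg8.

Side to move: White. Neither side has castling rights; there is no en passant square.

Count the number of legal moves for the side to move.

White to move; king on e6.
In check: yes, from the black queen on g8.
Legal moves: Ke7, Kf6, Kf5, Ke5, Qf7, Rf7.
Count: 6.

6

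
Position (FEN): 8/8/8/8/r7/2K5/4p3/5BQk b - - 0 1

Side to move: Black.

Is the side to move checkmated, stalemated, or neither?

neither

Black to move; black king on h1.
In check: yes, from the white queen on g1.
King squares — g1: available; g2: attacked by Bf1; h2: attacked by Qg1.
Legal moves for Black: Kxg1.
Black is in check but has 1 legal move → neither.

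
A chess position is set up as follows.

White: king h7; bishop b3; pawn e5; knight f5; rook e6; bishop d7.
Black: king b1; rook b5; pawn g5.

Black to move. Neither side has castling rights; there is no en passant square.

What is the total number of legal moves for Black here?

Black to move; king on b1.
In check: no.
Legal moves: Rb8, Rb7, Rb6, Rxe5, Rd5, Rc5, Ra5, Rb4, Rxb3, Kb2, Kc1, Ka1, g4.
Count: 13.

13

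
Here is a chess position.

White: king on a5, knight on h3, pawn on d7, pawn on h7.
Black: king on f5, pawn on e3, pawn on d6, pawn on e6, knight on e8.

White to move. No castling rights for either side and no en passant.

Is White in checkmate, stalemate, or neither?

neither

White to move; white king on a5.
In check: no.
Legal moves for White include: Kb6, Ka6, Kb5, Kb4, Ka4, Ng5, Nf4, Nf2, Ng1, dxe8=Q, dxe8=R, dxe8=B, dxe8=N, h8=Q, h8=R, h8=B, h8=N, d8=Q, ... (list truncated; more exist).
White has legal moves and is not in check → neither.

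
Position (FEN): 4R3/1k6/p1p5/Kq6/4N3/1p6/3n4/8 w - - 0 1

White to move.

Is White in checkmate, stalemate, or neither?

White to move; white king on a5.
In check: yes, from the black queen on b5.
King squares — a4: attacked by Qb5; b4: attacked by Qb5; b5: attacked by Pa6; a6: attacked by Qb5; b6: attacked by Qb5.
Legal moves for White: none.
In check with no legal moves → checkmate.

checkmate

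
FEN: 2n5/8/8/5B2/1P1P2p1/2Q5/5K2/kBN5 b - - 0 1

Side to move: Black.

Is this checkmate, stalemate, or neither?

checkmate

Black to move; black king on a1.
In check: yes, from the white queen on c3.
King squares — b1: attacked by Bf5; a2: attacked by Bb1; b2: attacked by Qc3.
Legal moves for Black: none.
In check with no legal moves → checkmate.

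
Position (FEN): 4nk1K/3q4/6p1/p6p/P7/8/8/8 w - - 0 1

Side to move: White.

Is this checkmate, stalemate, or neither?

stalemate

White to move; white king on h8.
In check: no.
King squares — g7: attacked by Qd7; h7: attacked by Qd7; g8: attacked by Kf8.
Legal moves for White: none.
Not in check and no legal moves → stalemate.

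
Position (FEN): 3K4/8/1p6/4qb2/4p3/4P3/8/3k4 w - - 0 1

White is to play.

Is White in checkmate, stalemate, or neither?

stalemate

White to move; white king on d8.
In check: no.
King squares — c7: attacked by Qe5; d7: attacked by Bf5; e7: attacked by Qe5; c8: attacked by Bf5; e8: attacked by Qe5.
Legal moves for White: none.
Not in check and no legal moves → stalemate.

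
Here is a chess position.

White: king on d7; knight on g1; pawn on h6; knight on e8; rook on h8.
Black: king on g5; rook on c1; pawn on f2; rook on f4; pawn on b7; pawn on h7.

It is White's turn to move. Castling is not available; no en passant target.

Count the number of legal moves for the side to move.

14

White to move; king on d7.
In check: no.
Legal moves: Rg8+, Rf8, Rxh7, Ng7, Nc7, Nf6, Nd6, Kd8, Ke7, Ke6, Kd6, Nh3+, Nf3+, Ne2.
Count: 14.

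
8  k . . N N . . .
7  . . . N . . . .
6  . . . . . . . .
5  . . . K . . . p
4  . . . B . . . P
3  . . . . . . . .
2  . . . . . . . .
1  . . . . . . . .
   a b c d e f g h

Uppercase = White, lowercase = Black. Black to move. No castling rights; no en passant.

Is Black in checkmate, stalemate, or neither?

Black to move; black king on a8.
In check: no.
King squares — a7: attacked by Bd4; b7: attacked by Nd8; b8: attacked by Nd7.
Legal moves for Black: none.
Not in check and no legal moves → stalemate.

stalemate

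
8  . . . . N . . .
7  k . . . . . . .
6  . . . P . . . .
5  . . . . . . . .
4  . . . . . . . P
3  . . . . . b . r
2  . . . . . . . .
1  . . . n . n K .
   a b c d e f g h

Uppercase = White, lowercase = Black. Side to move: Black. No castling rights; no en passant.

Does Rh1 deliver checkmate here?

yes

After Rh1: white king on g1; in check: yes, from the black rook on h1.
King squares — f1: attacked by Rh1; h1: attacked by Bf3; f2: attacked by Nd1; g2: attacked by Bf3; h2: attacked by Nf1.
White has no legal moves → checkmate.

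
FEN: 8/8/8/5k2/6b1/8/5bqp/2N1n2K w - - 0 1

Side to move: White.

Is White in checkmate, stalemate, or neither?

checkmate

White to move; white king on h1.
In check: yes, from the black queen on g2.
King squares — g1: attacked by Bf2; g2: attacked by Ne1; h2: attacked by Qg2.
Legal moves for White: none.
In check with no legal moves → checkmate.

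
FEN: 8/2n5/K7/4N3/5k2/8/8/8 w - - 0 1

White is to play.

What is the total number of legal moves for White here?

4

White to move; king on a6.
In check: yes, from the black knight on c7.
Legal moves: Kb7, Ka7, Kb6, Ka5.
Count: 4.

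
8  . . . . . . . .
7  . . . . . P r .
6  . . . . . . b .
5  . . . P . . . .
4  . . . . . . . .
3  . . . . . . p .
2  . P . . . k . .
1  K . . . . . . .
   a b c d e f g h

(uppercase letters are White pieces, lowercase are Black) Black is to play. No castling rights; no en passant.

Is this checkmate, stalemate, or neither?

neither

Black to move; black king on f2.
In check: no.
Legal moves for Black include: Rg8, Rh7, Rxf7, Bh7, Bxf7, Bh5, Bf5, Be4, Bd3, Bc2, Bb1, Kf3, Ke3, Kg2, Ke2, Kg1, Kf1, Ke1, ... (list truncated; more exist).
Black has legal moves and is not in check → neither.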